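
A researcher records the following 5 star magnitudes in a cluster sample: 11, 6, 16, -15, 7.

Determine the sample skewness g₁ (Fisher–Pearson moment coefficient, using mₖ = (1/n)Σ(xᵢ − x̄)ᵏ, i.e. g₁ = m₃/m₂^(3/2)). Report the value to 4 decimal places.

x̄ = (11 + 6 + 16 - 15 + 7) / 5 = 5.0000
deviations (xᵢ − x̄): 6.0000, 1.0000, 11.0000, -20.0000, 2.0000
Σ(xᵢ − x̄)² = 562.0000 ⇒ m₂ = 562.0000/5 = 112.40000
Σ(xᵢ − x̄)³ = -6444.0000 ⇒ m₃ = -6444.0000/5 = -1288.80000
m₂^(3/2) = 112.40000^(1.5) = 1191.65206
g₁ = m₃ / m₂^(3/2) = -1288.80000 / 1191.65206 ≈ -1.0815

-1.0815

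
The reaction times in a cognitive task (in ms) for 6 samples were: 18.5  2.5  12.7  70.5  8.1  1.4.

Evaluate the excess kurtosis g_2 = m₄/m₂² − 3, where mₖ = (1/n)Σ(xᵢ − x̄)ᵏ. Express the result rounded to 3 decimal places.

x̄ = 18.9500
Σ(xᵢ − x̄)² = 3392.9950 ⇒ m₂ = 565.49917
Σ(xᵢ − x̄)⁴ = 7245263.8069 ⇒ m₄ = 1207543.96782
m₂² = 319789.30750
g_2 = m₄/m₂² − 3 = 3.77606 − 3 ≈ 0.776

0.776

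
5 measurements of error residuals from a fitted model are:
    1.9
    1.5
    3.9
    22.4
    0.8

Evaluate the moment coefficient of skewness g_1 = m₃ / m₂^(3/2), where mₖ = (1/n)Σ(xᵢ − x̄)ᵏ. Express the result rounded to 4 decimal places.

x̄ = (1.9 + 1.5 + 3.9 + 22.4 + 0.8) / 5 = 6.1000
deviations (xᵢ − x̄): -4.2000, -4.6000, -2.2000, 16.3000, -5.3000
Σ(xᵢ − x̄)² = 337.4200 ⇒ m₂ = 337.4200/5 = 67.48400
Σ(xᵢ − x̄)³ = 3999.7980 ⇒ m₃ = 3999.7980/5 = 799.95960
m₂^(3/2) = 67.48400^(1.5) = 554.37192
g_1 = m₃ / m₂^(3/2) = 799.95960 / 554.37192 ≈ 1.4430

1.4430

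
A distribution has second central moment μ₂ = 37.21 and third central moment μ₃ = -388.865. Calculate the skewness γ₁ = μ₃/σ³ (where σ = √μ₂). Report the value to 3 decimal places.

σ = √μ₂ = √37.21 = 6.10000
σ³ = μ₂^(3/2) = 226.98100
γ₁ = μ₃/σ³ = -388.865 / 226.98100 ≈ -1.713

-1.713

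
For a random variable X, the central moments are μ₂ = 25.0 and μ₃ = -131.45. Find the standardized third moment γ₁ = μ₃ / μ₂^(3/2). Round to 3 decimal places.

-1.052

σ = √μ₂ = √25.0 = 5.00000
σ³ = μ₂^(3/2) = 125.00000
γ₁ = μ₃/σ³ = -131.45 / 125.00000 ≈ -1.052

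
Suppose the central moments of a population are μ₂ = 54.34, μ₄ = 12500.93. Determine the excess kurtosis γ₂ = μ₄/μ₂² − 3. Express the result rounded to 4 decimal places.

1.2335

μ₂² = 54.34² = 2952.83560
μ₄/μ₂² = 12500.93 / 2952.83560 = 4.23353
γ₂ = 4.23353 − 3 ≈ 1.2335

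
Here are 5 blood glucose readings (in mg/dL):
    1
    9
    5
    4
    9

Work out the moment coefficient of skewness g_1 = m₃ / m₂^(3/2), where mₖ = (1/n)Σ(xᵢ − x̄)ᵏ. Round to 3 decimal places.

x̄ = (1 + 9 + 5 + 4 + 9) / 5 = 5.6000
deviations (xᵢ − x̄): -4.6000, 3.4000, -0.6000, -1.6000, 3.4000
Σ(xᵢ − x̄)² = 47.2000 ⇒ m₂ = 47.2000/5 = 9.44000
Σ(xᵢ − x̄)³ = -23.0400 ⇒ m₃ = -23.0400/5 = -4.60800
m₂^(3/2) = 9.44000^(1.5) = 29.00401
g_1 = m₃ / m₂^(3/2) = -4.60800 / 29.00401 ≈ -0.159

-0.159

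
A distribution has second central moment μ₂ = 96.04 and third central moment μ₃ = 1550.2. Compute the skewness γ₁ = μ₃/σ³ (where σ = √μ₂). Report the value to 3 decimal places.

σ = √μ₂ = √96.04 = 9.80000
σ³ = μ₂^(3/2) = 941.19200
γ₁ = μ₃/σ³ = 1550.2 / 941.19200 ≈ 1.647

1.647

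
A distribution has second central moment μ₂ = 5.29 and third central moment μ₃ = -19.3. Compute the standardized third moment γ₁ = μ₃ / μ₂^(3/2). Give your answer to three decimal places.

-1.586

σ = √μ₂ = √5.29 = 2.30000
σ³ = μ₂^(3/2) = 12.16700
γ₁ = μ₃/σ³ = -19.3 / 12.16700 ≈ -1.586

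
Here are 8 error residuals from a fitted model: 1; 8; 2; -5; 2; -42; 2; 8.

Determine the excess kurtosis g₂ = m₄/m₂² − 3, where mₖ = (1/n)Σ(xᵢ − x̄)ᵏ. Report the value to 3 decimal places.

2.434

x̄ = -3.0000
Σ(xᵢ − x̄)² = 1858.0000 ⇒ m₂ = 232.25000
Σ(xᵢ − x̄)⁴ = 2344870.0000 ⇒ m₄ = 293108.75000
m₂² = 53940.06250
g₂ = m₄/m₂² − 3 = 5.43397 − 3 ≈ 2.434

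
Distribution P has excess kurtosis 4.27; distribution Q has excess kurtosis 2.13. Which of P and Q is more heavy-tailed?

P

Higher excess kurtosis ⇒ heavier tails relative to the normal distribution.
4.27 vs 2.13: the larger is 4.27, so P has heavier tails.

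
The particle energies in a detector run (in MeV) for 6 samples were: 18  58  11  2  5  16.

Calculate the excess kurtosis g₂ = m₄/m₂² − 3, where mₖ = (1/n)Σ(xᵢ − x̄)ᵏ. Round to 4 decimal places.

0.5892

x̄ = 18.3333
Σ(xᵢ − x̄)² = 2077.3333 ⇒ m₂ = 346.22222
Σ(xᵢ − x̄)⁴ = 2581424.4444 ⇒ m₄ = 430237.40741
m₂² = 119869.82716
g₂ = m₄/m₂² − 3 = 3.58921 − 3 ≈ 0.5892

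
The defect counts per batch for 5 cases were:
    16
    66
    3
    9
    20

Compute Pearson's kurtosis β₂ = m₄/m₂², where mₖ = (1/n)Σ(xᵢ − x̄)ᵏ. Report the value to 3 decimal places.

2.933

x̄ = 22.8000
Σ(xᵢ − x̄)² = 2502.8000 ⇒ m₂ = 500.56000
Σ(xᵢ − x̄)⁴ = 3675014.0960 ⇒ m₄ = 735002.81920
m₂² = 250560.31360
β₂ = m₄/m₂² = 735002.81920 / 250560.31360 ≈ 2.933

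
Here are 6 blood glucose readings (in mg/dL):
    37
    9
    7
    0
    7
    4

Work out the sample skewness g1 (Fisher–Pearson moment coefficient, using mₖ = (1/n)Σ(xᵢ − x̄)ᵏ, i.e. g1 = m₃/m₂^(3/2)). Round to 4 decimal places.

x̄ = (37 + 9 + 7 + 0 + 7 + 4) / 6 = 10.6667
deviations (xᵢ − x̄): 26.3333, -1.6667, -3.6667, -10.6667, -3.6667, -6.6667
Σ(xᵢ − x̄)² = 881.3333 ⇒ m₂ = 881.3333/6 = 146.88889
Σ(xᵢ − x̄)³ = 16647.5556 ⇒ m₃ = 16647.5556/6 = 2774.59259
m₂^(3/2) = 146.88889^(1.5) = 1780.25994
g1 = m₃ / m₂^(3/2) = 2774.59259 / 1780.25994 ≈ 1.5585

1.5585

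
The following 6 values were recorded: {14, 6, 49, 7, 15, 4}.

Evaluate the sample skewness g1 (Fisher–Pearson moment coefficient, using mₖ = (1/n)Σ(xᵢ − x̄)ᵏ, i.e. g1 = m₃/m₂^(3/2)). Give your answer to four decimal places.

x̄ = (14 + 6 + 49 + 7 + 15 + 4) / 6 = 15.8333
deviations (xᵢ − x̄): -1.8333, -9.8333, 33.1667, -8.8333, -0.8333, -11.8333
Σ(xᵢ − x̄)² = 1418.8333 ⇒ m₂ = 1418.8333/6 = 236.47222
Σ(xᵢ − x̄)³ = 33180.4444 ⇒ m₃ = 33180.4444/6 = 5530.07407
m₂^(3/2) = 236.47222^(1.5) = 3636.38786
g1 = m₃ / m₂^(3/2) = 5530.07407 / 3636.38786 ≈ 1.5208

1.5208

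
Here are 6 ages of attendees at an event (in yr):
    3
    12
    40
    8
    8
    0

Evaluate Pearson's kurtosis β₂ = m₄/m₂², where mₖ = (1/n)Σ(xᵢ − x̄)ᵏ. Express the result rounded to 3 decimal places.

3.631

x̄ = 11.8333
Σ(xᵢ − x̄)² = 1040.8333 ⇒ m₂ = 173.47222
Σ(xᵢ − x̄)⁴ = 655549.8194 ⇒ m₄ = 109258.30324
m₂² = 30092.61188
β₂ = m₄/m₂² = 109258.30324 / 30092.61188 ≈ 3.631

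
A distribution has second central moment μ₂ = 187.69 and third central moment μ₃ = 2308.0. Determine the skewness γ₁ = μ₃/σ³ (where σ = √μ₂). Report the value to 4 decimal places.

0.8976

σ = √μ₂ = √187.69 = 13.70000
σ³ = μ₂^(3/2) = 2571.35300
γ₁ = μ₃/σ³ = 2308.0 / 2571.35300 ≈ 0.8976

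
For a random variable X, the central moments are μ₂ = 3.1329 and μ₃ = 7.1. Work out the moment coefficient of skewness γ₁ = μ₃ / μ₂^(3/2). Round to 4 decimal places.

1.2804

σ = √μ₂ = √3.1329 = 1.77000
σ³ = μ₂^(3/2) = 5.54523
γ₁ = μ₃/σ³ = 7.1 / 5.54523 ≈ 1.2804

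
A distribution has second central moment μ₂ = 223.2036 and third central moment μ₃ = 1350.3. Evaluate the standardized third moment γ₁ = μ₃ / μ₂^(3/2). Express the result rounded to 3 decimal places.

σ = √μ₂ = √223.2036 = 14.94000
σ³ = μ₂^(3/2) = 3334.66178
γ₁ = μ₃/σ³ = 1350.3 / 3334.66178 ≈ 0.405

0.405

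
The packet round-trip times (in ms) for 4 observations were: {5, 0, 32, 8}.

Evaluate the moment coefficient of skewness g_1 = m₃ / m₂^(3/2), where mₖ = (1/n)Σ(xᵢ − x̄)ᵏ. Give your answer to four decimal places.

x̄ = (5 + 0 + 32 + 8) / 4 = 11.2500
deviations (xᵢ − x̄): -6.2500, -11.2500, 20.7500, -3.2500
Σ(xᵢ − x̄)² = 606.7500 ⇒ m₂ = 606.7500/4 = 151.68750
Σ(xᵢ − x̄)³ = 7231.8750 ⇒ m₃ = 7231.8750/4 = 1807.96875
m₂^(3/2) = 151.68750^(1.5) = 1868.20569
g_1 = m₃ / m₂^(3/2) = 1807.96875 / 1868.20569 ≈ 0.9678

0.9678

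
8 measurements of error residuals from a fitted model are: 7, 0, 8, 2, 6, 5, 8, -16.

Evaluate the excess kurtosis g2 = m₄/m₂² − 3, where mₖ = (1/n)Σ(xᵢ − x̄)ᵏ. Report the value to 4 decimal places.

x̄ = 2.5000
Σ(xᵢ − x̄)² = 448.0000 ⇒ m₂ = 56.00000
Σ(xᵢ − x̄)⁴ = 119603.5000 ⇒ m₄ = 14950.43750
m₂² = 3136.00000
g2 = m₄/m₂² − 3 = 4.76736 − 3 ≈ 1.7674

1.7674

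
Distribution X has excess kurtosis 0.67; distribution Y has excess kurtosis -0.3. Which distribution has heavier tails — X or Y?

X

Higher excess kurtosis ⇒ heavier tails relative to the normal distribution.
0.67 vs -0.3: the larger is 0.67, so X has heavier tails. (X is leptokurtic — heavier-than-normal tails; the other is platykurtic.)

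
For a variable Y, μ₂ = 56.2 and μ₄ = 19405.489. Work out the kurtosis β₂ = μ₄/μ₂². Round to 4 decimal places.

μ₂² = 56.2² = 3158.44000
μ₄/μ₂² = 19405.489 / 3158.44000 = 6.14401
β₂ ≈ 6.1440

6.1440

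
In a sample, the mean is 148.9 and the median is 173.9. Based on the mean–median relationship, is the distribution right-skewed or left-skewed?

left-skewed

mean − median = 148.9 − 173.9 = -25.0
mean < median ⇒ the longer tail is on the left ⇒ left-skewed (negatively skewed).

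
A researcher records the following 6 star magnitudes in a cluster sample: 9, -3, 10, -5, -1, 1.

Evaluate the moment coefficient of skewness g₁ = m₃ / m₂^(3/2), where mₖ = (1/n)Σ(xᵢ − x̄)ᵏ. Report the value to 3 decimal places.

x̄ = (9 - 3 + 10 - 5 - 1 + 1) / 6 = 1.8333
deviations (xᵢ − x̄): 7.1667, -4.8333, 8.1667, -6.8333, -2.8333, -0.8333
Σ(xᵢ − x̄)² = 196.8333 ⇒ m₂ = 196.8333/6 = 32.80556
Σ(xᵢ − x̄)³ = 457.4444 ⇒ m₃ = 457.4444/6 = 76.24074
m₂^(3/2) = 32.80556^(1.5) = 187.89754
g₁ = m₃ / m₂^(3/2) = 76.24074 / 187.89754 ≈ 0.406

0.406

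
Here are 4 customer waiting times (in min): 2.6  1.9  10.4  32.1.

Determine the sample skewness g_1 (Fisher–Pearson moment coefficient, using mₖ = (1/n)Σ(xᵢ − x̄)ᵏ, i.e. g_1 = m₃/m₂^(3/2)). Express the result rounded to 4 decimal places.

x̄ = (2.6 + 1.9 + 10.4 + 32.1) / 4 = 11.7500
deviations (xᵢ − x̄): -9.1500, -9.8500, -1.3500, 20.3500
Σ(xᵢ − x̄)² = 596.6900 ⇒ m₂ = 596.6900/4 = 149.17250
Σ(xᵢ − x̄)³ = 6703.2000 ⇒ m₃ = 6703.2000/4 = 1675.80000
m₂^(3/2) = 149.17250^(1.5) = 1821.93615
g_1 = m₃ / m₂^(3/2) = 1675.80000 / 1821.93615 ≈ 0.9198

0.9198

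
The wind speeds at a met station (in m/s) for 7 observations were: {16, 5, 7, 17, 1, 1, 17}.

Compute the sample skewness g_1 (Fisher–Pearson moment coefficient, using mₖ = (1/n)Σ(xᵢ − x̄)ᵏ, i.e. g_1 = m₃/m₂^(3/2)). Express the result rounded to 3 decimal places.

x̄ = (16 + 5 + 7 + 17 + 1 + 1 + 17) / 7 = 9.1429
deviations (xᵢ − x̄): 6.8571, -4.1429, -2.1429, 7.8571, -8.1429, -8.1429, 7.8571
Σ(xᵢ − x̄)² = 324.8571 ⇒ m₂ = 324.8571/7 = 46.40816
Σ(xᵢ − x̄)³ = 131.7551 ⇒ m₃ = 131.7551/7 = 18.82216
m₂^(3/2) = 46.40816^(1.5) = 316.14882
g_1 = m₃ / m₂^(3/2) = 18.82216 / 316.14882 ≈ 0.060

0.060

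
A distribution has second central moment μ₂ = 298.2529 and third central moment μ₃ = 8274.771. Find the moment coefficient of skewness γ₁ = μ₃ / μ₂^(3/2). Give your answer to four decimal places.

σ = √μ₂ = √298.2529 = 17.27000
σ³ = μ₂^(3/2) = 5150.82758
γ₁ = μ₃/σ³ = 8274.771 / 5150.82758 ≈ 1.6065

1.6065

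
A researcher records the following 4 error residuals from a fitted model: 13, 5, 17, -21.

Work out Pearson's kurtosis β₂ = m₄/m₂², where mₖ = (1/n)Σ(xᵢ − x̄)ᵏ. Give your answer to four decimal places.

x̄ = 3.5000
Σ(xᵢ − x̄)² = 875.0000 ⇒ m₂ = 218.75000
Σ(xᵢ − x̄)⁴ = 401665.2500 ⇒ m₄ = 100416.31250
m₂² = 47851.56250
β₂ = m₄/m₂² = 100416.31250 / 47851.56250 ≈ 2.0985

2.0985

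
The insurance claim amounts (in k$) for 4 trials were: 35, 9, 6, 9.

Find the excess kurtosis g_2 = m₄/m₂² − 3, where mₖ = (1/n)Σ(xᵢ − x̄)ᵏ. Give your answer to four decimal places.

-0.6932

x̄ = 14.7500
Σ(xᵢ − x̄)² = 552.7500 ⇒ m₂ = 138.18750
Σ(xᵢ − x̄)⁴ = 176199.3281 ⇒ m₄ = 44049.83203
m₂² = 19095.78516
g_2 = m₄/m₂² − 3 = 2.30678 − 3 ≈ -0.6932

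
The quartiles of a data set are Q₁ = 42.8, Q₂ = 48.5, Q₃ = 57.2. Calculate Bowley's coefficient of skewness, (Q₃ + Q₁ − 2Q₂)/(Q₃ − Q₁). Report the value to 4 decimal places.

0.2083

numerator: Q₃ + Q₁ − 2Q₂ = 57.2 + 42.8 − 2×48.5 = 3.0000
denominator: Q₃ − Q₁ = 57.2 − 42.8 = 14.4000
Bowley skewness = 3.0000 / 14.4000 ≈ 0.2083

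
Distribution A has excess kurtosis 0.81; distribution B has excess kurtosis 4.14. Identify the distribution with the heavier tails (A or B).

B

Higher excess kurtosis ⇒ heavier tails relative to the normal distribution.
0.81 vs 4.14: the larger is 4.14, so B has heavier tails.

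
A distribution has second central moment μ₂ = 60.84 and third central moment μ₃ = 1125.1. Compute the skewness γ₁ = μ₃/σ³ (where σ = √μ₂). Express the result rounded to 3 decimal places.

2.371

σ = √μ₂ = √60.84 = 7.80000
σ³ = μ₂^(3/2) = 474.55200
γ₁ = μ₃/σ³ = 1125.1 / 474.55200 ≈ 2.371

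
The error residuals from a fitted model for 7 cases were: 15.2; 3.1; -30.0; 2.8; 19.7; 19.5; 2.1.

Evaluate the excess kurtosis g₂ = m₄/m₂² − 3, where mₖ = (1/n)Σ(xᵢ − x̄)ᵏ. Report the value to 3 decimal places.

0.460

x̄ = 4.6286
Σ(xᵢ − x̄)² = 1771.2743 ⇒ m₂ = 253.03918
Σ(xᵢ − x̄)⁴ = 1550986.2367 ⇒ m₄ = 221569.46239
m₂² = 64028.82847
g₂ = m₄/m₂² − 3 = 3.46046 − 3 ≈ 0.460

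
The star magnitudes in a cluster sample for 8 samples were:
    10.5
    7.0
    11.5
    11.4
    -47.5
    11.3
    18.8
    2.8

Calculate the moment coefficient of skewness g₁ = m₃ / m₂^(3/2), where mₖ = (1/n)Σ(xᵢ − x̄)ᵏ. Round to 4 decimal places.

x̄ = (10.5 + 7.0 + 11.5 + 11.4 - 47.5 + 11.3 + 18.8 + 2.8) / 8 = 3.2250
deviations (xᵢ − x̄): 7.2750, 3.7750, 8.2750, 8.1750, -50.7250, 8.0750, 15.5750, -0.4250
Σ(xᵢ − x̄)² = 3083.4750 ⇒ m₂ = 3083.4750/8 = 385.43438
Σ(xᵢ − x̄)³ = -124660.2668 ⇒ m₃ = -124660.2668/8 = -15582.53334
m₂^(3/2) = 385.43438^(1.5) = 7567.03368
g₁ = m₃ / m₂^(3/2) = -15582.53334 / 7567.03368 ≈ -2.0593

-2.0593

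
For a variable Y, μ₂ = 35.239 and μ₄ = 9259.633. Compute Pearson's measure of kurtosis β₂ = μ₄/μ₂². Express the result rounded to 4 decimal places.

7.4567

μ₂² = 35.239² = 1241.78712
μ₄/μ₂² = 9259.633 / 1241.78712 = 7.45670
β₂ ≈ 7.4567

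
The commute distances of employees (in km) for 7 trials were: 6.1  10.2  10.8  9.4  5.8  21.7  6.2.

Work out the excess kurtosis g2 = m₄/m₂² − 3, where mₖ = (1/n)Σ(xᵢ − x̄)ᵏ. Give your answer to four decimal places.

0.9444

x̄ = 10.0286
Σ(xᵢ − x̄)² = 185.2143 ⇒ m₂ = 26.45918
Σ(xᵢ − x̄)⁴ = 19329.7888 ⇒ m₄ = 2761.39839
m₂² = 700.08840
g2 = m₄/m₂² − 3 = 3.94436 − 3 ≈ 0.9444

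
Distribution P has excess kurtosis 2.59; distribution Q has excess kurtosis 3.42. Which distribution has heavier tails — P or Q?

Higher excess kurtosis ⇒ heavier tails relative to the normal distribution.
2.59 vs 3.42: the larger is 3.42, so Q has heavier tails.

Q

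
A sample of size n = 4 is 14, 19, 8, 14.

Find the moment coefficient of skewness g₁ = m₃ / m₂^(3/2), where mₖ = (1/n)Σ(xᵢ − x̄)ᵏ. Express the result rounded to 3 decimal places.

x̄ = (14 + 19 + 8 + 14) / 4 = 13.7500
deviations (xᵢ − x̄): 0.2500, 5.2500, -5.7500, 0.2500
Σ(xᵢ − x̄)² = 60.7500 ⇒ m₂ = 60.7500/4 = 15.18750
Σ(xᵢ − x̄)³ = -45.3750 ⇒ m₃ = -45.3750/4 = -11.34375
m₂^(3/2) = 15.18750^(1.5) = 59.18742
g₁ = m₃ / m₂^(3/2) = -11.34375 / 59.18742 ≈ -0.192

-0.192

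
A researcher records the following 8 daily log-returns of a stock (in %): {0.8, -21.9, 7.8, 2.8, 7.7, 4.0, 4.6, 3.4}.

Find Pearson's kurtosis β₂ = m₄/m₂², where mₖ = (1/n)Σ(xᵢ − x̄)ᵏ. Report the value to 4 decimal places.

5.4827

x̄ = 1.1500
Σ(xᵢ − x̄)² = 646.3600 ⇒ m₂ = 80.79500
Σ(xᵢ − x̄)⁴ = 286319.3009 ⇒ m₄ = 35789.91262
m₂² = 6527.83202
β₂ = m₄/m₂² = 35789.91262 / 6527.83202 ≈ 5.4827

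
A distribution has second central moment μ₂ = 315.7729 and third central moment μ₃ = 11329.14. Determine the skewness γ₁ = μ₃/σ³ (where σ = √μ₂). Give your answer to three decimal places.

2.019

σ = √μ₂ = √315.7729 = 17.77000
σ³ = μ₂^(3/2) = 5611.28443
γ₁ = μ₃/σ³ = 11329.14 / 5611.28443 ≈ 2.019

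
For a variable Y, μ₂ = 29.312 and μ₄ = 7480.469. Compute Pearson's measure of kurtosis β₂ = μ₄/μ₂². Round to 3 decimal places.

8.706

μ₂² = 29.312² = 859.19334
μ₄/μ₂² = 7480.469 / 859.19334 = 8.70639
β₂ ≈ 8.706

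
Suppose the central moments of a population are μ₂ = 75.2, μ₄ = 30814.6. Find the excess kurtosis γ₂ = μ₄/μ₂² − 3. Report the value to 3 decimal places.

2.449

μ₂² = 75.2² = 5655.04000
μ₄/μ₂² = 30814.6 / 5655.04000 = 5.44905
γ₂ = 5.44905 − 3 ≈ 2.449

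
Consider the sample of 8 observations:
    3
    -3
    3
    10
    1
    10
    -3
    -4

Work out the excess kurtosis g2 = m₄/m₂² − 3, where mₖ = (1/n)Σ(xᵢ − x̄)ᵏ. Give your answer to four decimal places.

-1.2172

x̄ = 2.1250
Σ(xᵢ − x̄)² = 216.8750 ⇒ m₂ = 27.10938
Σ(xᵢ − x̄)⁴ = 10481.8379 ⇒ m₄ = 1310.22974
m₂² = 734.91821
g2 = m₄/m₂² − 3 = 1.78282 − 3 ≈ -1.2172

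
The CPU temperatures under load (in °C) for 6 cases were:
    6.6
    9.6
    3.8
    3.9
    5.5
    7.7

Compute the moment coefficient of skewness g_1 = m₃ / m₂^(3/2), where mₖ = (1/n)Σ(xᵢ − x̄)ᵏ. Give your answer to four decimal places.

0.3362

x̄ = (6.6 + 9.6 + 3.8 + 3.9 + 5.5 + 7.7) / 6 = 6.1833
deviations (xᵢ − x̄): 0.4167, 3.4167, -2.3833, -2.2833, -0.6833, 1.5167
Σ(xᵢ − x̄)² = 25.5083 ⇒ m₂ = 25.5083/6 = 4.25139
Σ(xᵢ − x̄)³ = 17.6844 ⇒ m₃ = 17.6844/6 = 2.94741
m₂^(3/2) = 4.25139^(1.5) = 8.76589
g_1 = m₃ / m₂^(3/2) = 2.94741 / 8.76589 ≈ 0.3362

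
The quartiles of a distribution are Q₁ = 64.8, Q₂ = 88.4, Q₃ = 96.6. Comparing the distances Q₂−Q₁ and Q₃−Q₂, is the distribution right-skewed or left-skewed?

Q₂ − Q₁ = 23.6;  Q₃ − Q₂ = 8.2
Q₂ − Q₁ > Q₃ − Q₂ ⇒ the lower half is more spread out ⇒ left-skewed.

left-skewed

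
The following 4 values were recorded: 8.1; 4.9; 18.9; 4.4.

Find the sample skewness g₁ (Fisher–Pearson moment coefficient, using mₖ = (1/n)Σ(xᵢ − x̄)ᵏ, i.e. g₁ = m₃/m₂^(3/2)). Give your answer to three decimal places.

0.966

x̄ = (8.1 + 4.9 + 18.9 + 4.4) / 4 = 9.0750
deviations (xᵢ − x̄): -0.9750, -4.1750, 9.8250, -4.6750
Σ(xᵢ − x̄)² = 136.7675 ⇒ m₂ = 136.7675/4 = 34.19187
Σ(xᵢ − x̄)³ = 772.5386 ⇒ m₃ = 772.5386/4 = 193.13466
m₂^(3/2) = 34.19187^(1.5) = 199.93295
g₁ = m₃ / m₂^(3/2) = 193.13466 / 199.93295 ≈ 0.966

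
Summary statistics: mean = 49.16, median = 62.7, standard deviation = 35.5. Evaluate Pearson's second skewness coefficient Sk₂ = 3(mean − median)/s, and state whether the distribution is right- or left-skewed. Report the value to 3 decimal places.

-1.144, left-skewed

Sk₂ = 3(49.16 − 62.7) / 35.5 = 3 × -13.5400 / 35.5
    = -40.6200 / 35.5 ≈ -1.144
Sk₂ < 0 ⇒ mean < median ⇒ left-skewed (negative skew).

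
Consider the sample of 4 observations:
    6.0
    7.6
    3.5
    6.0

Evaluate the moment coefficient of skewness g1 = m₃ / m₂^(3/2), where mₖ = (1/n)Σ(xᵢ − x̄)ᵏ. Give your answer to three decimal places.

-0.449

x̄ = (6.0 + 7.6 + 3.5 + 6.0) / 4 = 5.7750
deviations (xᵢ − x̄): 0.2250, 1.8250, -2.2750, 0.2250
Σ(xᵢ − x̄)² = 8.6075 ⇒ m₂ = 8.6075/4 = 2.15187
Σ(xᵢ − x̄)³ = -5.6734 ⇒ m₃ = -5.6734/4 = -1.41834
m₂^(3/2) = 2.15187^(1.5) = 3.15664
g1 = m₃ / m₂^(3/2) = -1.41834 / 3.15664 ≈ -0.449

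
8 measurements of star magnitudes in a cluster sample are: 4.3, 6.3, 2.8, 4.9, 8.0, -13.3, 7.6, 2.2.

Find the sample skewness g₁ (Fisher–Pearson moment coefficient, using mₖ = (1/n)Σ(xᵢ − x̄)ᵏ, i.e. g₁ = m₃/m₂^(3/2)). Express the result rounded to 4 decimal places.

x̄ = (4.3 + 6.3 + 2.8 + 4.9 + 8.0 - 13.3 + 7.6 + 2.2) / 8 = 2.8500
deviations (xᵢ − x̄): 1.4500, 3.4500, -0.0500, 2.0500, 5.1500, -16.1500, 4.7500, -0.6500
Σ(xᵢ − x̄)² = 328.5400 ⇒ m₂ = 328.5400/8 = 41.06750
Σ(xᵢ − x̄)³ = -3916.0680 ⇒ m₃ = -3916.0680/8 = -489.50850
m₂^(3/2) = 41.06750^(1.5) = 263.17668
g₁ = m₃ / m₂^(3/2) = -489.50850 / 263.17668 ≈ -1.8600

-1.8600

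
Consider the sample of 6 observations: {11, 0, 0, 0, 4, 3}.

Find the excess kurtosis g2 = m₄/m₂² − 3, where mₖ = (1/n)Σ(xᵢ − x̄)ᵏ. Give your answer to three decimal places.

x̄ = 3.0000
Σ(xᵢ − x̄)² = 92.0000 ⇒ m₂ = 15.33333
Σ(xᵢ − x̄)⁴ = 4340.0000 ⇒ m₄ = 723.33333
m₂² = 235.11111
g2 = m₄/m₂² − 3 = 3.07656 − 3 ≈ 0.077

0.077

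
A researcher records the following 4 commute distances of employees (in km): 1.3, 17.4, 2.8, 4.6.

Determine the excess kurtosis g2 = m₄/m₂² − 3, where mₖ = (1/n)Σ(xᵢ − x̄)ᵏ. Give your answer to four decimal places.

x̄ = 6.5250
Σ(xᵢ − x̄)² = 163.1475 ⇒ m₂ = 40.78687
Σ(xᵢ − x̄)⁴ = 14938.3468 ⇒ m₄ = 3734.58670
m₂² = 1663.56917
g2 = m₄/m₂² − 3 = 2.24492 − 3 ≈ -0.7551

-0.7551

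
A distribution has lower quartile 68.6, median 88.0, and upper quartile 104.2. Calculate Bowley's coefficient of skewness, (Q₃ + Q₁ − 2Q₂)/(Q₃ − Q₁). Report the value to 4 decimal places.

-0.0899

numerator: Q₃ + Q₁ − 2Q₂ = 104.2 + 68.6 − 2×88.0 = -3.2000
denominator: Q₃ − Q₁ = 104.2 − 68.6 = 35.6000
Bowley skewness = -3.2000 / 35.6000 ≈ -0.0899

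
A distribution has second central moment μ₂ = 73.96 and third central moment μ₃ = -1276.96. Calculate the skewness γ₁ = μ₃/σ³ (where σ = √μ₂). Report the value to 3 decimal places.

-2.008

σ = √μ₂ = √73.96 = 8.60000
σ³ = μ₂^(3/2) = 636.05600
γ₁ = μ₃/σ³ = -1276.96 / 636.05600 ≈ -2.008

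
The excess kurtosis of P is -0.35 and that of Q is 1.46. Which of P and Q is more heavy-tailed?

Higher excess kurtosis ⇒ heavier tails relative to the normal distribution.
-0.35 vs 1.46: the larger is 1.46, so Q has heavier tails. (Q is leptokurtic — heavier-than-normal tails; the other is platykurtic.)

Q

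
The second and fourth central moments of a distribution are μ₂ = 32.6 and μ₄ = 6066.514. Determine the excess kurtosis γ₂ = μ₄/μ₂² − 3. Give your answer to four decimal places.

2.7083

μ₂² = 32.6² = 1062.76000
μ₄/μ₂² = 6066.514 / 1062.76000 = 5.70826
γ₂ = 5.70826 − 3 ≈ 2.7083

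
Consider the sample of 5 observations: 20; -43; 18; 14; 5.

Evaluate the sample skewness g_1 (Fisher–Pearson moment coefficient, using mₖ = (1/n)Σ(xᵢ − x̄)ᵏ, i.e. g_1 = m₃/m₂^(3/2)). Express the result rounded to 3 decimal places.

x̄ = (20 - 43 + 18 + 14 + 5) / 5 = 2.8000
deviations (xᵢ − x̄): 17.2000, -45.8000, 15.2000, 11.2000, 2.2000
Σ(xᵢ − x̄)² = 2754.8000 ⇒ m₂ = 2754.8000/5 = 550.96000
Σ(xᵢ − x̄)³ = -86056.0800 ⇒ m₃ = -86056.0800/5 = -17211.21600
m₂^(3/2) = 550.96000^(1.5) = 12932.42907
g_1 = m₃ / m₂^(3/2) = -17211.21600 / 12932.42907 ≈ -1.331

-1.331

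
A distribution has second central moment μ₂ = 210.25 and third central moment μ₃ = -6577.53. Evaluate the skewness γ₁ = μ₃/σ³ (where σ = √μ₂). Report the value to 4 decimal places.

σ = √μ₂ = √210.25 = 14.50000
σ³ = μ₂^(3/2) = 3048.62500
γ₁ = μ₃/σ³ = -6577.53 / 3048.62500 ≈ -2.1575

-2.1575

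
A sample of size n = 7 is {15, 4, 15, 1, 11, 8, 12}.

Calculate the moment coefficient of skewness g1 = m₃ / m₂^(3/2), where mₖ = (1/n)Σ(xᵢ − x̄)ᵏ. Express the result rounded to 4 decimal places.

-0.4563

x̄ = (15 + 4 + 15 + 1 + 11 + 8 + 12) / 7 = 9.4286
deviations (xᵢ − x̄): 5.5714, -5.4286, 5.5714, -8.4286, 1.5714, -1.4286, 2.5714
Σ(xᵢ − x̄)² = 173.7143 ⇒ m₂ = 173.7143/7 = 24.81633
Σ(xᵢ − x̄)³ = -394.8980 ⇒ m₃ = -394.8980/7 = -56.41399
m₂^(3/2) = 24.81633^(1.5) = 123.62498
g1 = m₃ / m₂^(3/2) = -56.41399 / 123.62498 ≈ -0.4563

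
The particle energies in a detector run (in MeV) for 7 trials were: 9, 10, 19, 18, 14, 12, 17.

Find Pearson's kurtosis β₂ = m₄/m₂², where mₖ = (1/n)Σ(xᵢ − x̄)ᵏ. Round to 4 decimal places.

1.4468

x̄ = 14.1429
Σ(xᵢ − x̄)² = 94.8571 ⇒ m₂ = 13.55102
Σ(xᵢ − x̄)⁴ = 1859.7668 ⇒ m₄ = 265.68097
m₂² = 183.63015
β₂ = m₄/m₂² = 265.68097 / 183.63015 ≈ 1.4468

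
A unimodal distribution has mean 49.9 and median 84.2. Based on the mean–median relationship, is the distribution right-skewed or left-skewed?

mean − median = 49.9 − 84.2 = -34.3
mean < median ⇒ the longer tail is on the left ⇒ left-skewed (negatively skewed).

left-skewed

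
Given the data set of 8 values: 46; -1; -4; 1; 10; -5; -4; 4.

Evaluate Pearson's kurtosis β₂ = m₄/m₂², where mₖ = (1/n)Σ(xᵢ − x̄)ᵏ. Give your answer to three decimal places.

x̄ = 5.8750
Σ(xᵢ − x̄)² = 2014.8750 ⇒ m₂ = 251.85938
Σ(xᵢ − x̄)⁴ = 2628256.4004 ⇒ m₄ = 328532.05005
m₂² = 63433.14478
β₂ = m₄/m₂² = 328532.05005 / 63433.14478 ≈ 5.179

5.179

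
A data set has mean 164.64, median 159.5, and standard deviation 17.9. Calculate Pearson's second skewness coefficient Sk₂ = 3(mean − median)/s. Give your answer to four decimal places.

0.8615

Sk₂ = 3(164.64 − 159.5) / 17.9 = 3 × 5.1400 / 17.9
    = 15.4200 / 17.9 ≈ 0.8615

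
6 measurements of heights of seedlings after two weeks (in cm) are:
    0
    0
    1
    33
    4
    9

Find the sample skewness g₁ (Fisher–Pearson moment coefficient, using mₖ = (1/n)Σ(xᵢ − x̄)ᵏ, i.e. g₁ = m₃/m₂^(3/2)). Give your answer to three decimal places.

x̄ = (0 + 0 + 1 + 33 + 4 + 9) / 6 = 7.8333
deviations (xᵢ − x̄): -7.8333, -7.8333, -6.8333, 25.1667, -3.8333, 1.1667
Σ(xᵢ − x̄)² = 818.8333 ⇒ m₂ = 818.8333/6 = 136.47222
Σ(xᵢ − x̄)³ = 14604.4444 ⇒ m₃ = 14604.4444/6 = 2434.07407
m₂^(3/2) = 136.47222^(1.5) = 1594.28660
g₁ = m₃ / m₂^(3/2) = 2434.07407 / 1594.28660 ≈ 1.527

1.527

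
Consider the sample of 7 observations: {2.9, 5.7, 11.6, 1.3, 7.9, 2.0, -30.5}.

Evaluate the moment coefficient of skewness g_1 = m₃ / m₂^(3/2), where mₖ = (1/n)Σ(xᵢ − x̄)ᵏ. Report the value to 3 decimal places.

-1.747

x̄ = (2.9 + 5.7 + 11.6 + 1.3 + 7.9 + 2.0 - 30.5) / 7 = 0.1286
deviations (xᵢ − x̄): 2.7714, 5.5714, 11.4714, 1.1714, 7.7714, 1.8714, -30.6286
Σ(xᵢ − x̄)² = 1173.6943 ⇒ m₂ = 1173.6943/7 = 167.67061
Σ(xᵢ − x̄)³ = -26551.6365 ⇒ m₃ = -26551.6365/7 = -3793.09093
m₂^(3/2) = 167.67061^(1.5) = 2171.12798
g_1 = m₃ / m₂^(3/2) = -3793.09093 / 2171.12798 ≈ -1.747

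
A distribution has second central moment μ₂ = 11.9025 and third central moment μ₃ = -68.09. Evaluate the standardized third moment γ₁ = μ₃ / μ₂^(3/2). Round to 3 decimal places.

-1.658

σ = √μ₂ = √11.9025 = 3.45000
σ³ = μ₂^(3/2) = 41.06363
γ₁ = μ₃/σ³ = -68.09 / 41.06363 ≈ -1.658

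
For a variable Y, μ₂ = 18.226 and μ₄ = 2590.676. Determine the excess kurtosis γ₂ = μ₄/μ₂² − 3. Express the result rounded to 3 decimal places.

μ₂² = 18.226² = 332.18708
μ₄/μ₂² = 2590.676 / 332.18708 = 7.79885
γ₂ = 7.79885 − 3 ≈ 4.799

4.799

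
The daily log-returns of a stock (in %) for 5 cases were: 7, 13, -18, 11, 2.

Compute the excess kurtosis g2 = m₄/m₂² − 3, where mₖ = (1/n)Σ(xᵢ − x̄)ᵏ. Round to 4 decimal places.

x̄ = 3.0000
Σ(xᵢ − x̄)² = 622.0000 ⇒ m₂ = 124.40000
Σ(xᵢ − x̄)⁴ = 208834.0000 ⇒ m₄ = 41766.80000
m₂² = 15475.36000
g2 = m₄/m₂² − 3 = 2.69892 − 3 ≈ -0.3011

-0.3011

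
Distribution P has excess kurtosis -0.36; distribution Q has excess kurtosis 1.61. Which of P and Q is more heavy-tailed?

Q

Higher excess kurtosis ⇒ heavier tails relative to the normal distribution.
-0.36 vs 1.61: the larger is 1.61, so Q has heavier tails. (Q is leptokurtic — heavier-than-normal tails; the other is platykurtic.)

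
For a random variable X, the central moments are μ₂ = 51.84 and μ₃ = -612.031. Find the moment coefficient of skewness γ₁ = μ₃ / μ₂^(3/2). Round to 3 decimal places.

σ = √μ₂ = √51.84 = 7.20000
σ³ = μ₂^(3/2) = 373.24800
γ₁ = μ₃/σ³ = -612.031 / 373.24800 ≈ -1.640

-1.640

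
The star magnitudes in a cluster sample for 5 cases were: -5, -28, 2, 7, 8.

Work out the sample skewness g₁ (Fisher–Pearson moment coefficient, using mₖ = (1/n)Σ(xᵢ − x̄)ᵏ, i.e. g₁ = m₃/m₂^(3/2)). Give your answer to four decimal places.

-1.0934

x̄ = (-5 - 28 + 2 + 7 + 8) / 5 = -3.2000
deviations (xᵢ − x̄): -1.8000, -24.8000, 5.2000, 10.2000, 11.2000
Σ(xᵢ − x̄)² = 874.8000 ⇒ m₂ = 874.8000/5 = 174.96000
Σ(xᵢ − x̄)³ = -12652.0800 ⇒ m₃ = -12652.0800/5 = -2530.41600
m₂^(3/2) = 174.96000^(1.5) = 2314.23872
g₁ = m₃ / m₂^(3/2) = -2530.41600 / 2314.23872 ≈ -1.0934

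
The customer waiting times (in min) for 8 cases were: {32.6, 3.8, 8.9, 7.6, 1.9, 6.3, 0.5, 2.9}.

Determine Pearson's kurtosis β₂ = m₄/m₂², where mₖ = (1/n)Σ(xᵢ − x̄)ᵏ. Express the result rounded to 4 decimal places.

5.2926

x̄ = 8.0625
Σ(xᵢ − x̄)² = 746.0988 ⇒ m₂ = 93.26234
Σ(xᵢ − x̄)⁴ = 368274.7095 ⇒ m₄ = 46034.33869
m₂² = 8697.86476
β₂ = m₄/m₂² = 46034.33869 / 8697.86476 ≈ 5.2926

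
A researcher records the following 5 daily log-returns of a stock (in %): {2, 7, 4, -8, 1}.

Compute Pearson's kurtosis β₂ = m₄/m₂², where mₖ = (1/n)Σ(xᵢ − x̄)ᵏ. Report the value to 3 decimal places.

x̄ = 1.2000
Σ(xᵢ − x̄)² = 126.8000 ⇒ m₂ = 25.36000
Σ(xᵢ − x̄)⁴ = 8357.4560 ⇒ m₄ = 1671.49120
m₂² = 643.12960
β₂ = m₄/m₂² = 1671.49120 / 643.12960 ≈ 2.599

2.599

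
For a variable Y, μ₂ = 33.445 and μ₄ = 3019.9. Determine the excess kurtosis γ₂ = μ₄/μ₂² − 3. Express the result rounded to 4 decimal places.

-0.3002

μ₂² = 33.445² = 1118.56803
μ₄/μ₂² = 3019.9 / 1118.56803 = 2.69979
γ₂ = 2.69979 − 3 ≈ -0.3002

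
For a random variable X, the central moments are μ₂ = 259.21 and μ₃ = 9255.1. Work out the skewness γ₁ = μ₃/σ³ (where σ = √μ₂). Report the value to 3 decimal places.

2.218

σ = √μ₂ = √259.21 = 16.10000
σ³ = μ₂^(3/2) = 4173.28100
γ₁ = μ₃/σ³ = 9255.1 / 4173.28100 ≈ 2.218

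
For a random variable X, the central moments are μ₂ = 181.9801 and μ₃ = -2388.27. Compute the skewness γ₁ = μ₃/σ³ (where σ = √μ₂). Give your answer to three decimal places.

σ = √μ₂ = √181.9801 = 13.49000
σ³ = μ₂^(3/2) = 2454.91155
γ₁ = μ₃/σ³ = -2388.27 / 2454.91155 ≈ -0.973

-0.973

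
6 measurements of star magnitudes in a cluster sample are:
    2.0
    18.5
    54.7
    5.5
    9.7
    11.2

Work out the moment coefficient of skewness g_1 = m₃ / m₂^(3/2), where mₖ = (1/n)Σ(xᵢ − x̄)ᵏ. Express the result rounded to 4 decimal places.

x̄ = (2.0 + 18.5 + 54.7 + 5.5 + 9.7 + 11.2) / 6 = 16.9333
deviations (xᵢ − x̄): -14.9333, 1.5667, 37.7667, -11.4333, -7.2333, -5.7333
Σ(xᵢ − x̄)² = 1867.6933 ⇒ m₂ = 1867.6933/6 = 311.28222
Σ(xᵢ − x̄)³ = 48479.5444 ⇒ m₃ = 48479.5444/6 = 8079.92407
m₂^(3/2) = 311.28222^(1.5) = 5492.01200
g_1 = m₃ / m₂^(3/2) = 8079.92407 / 5492.01200 ≈ 1.4712

1.4712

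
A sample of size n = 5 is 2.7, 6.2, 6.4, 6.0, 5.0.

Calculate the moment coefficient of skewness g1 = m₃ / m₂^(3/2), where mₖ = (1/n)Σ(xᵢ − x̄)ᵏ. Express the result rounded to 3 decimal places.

-1.101

x̄ = (2.7 + 6.2 + 6.4 + 6.0 + 5.0) / 5 = 5.2600
deviations (xᵢ − x̄): -2.5600, 0.9400, 1.1400, 0.7400, -0.2600
Σ(xᵢ − x̄)² = 9.3520 ⇒ m₂ = 9.3520/5 = 1.87040
Σ(xᵢ − x̄)³ = -14.0774 ⇒ m₃ = -14.0774/5 = -2.81549
m₂^(3/2) = 1.87040^(1.5) = 2.55801
g1 = m₃ / m₂^(3/2) = -2.81549 / 2.55801 ≈ -1.101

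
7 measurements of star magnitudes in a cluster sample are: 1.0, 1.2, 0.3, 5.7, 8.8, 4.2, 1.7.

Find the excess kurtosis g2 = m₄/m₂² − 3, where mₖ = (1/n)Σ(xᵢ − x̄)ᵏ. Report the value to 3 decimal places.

x̄ = 3.2714
Σ(xᵢ − x̄)² = 58.0743 ⇒ m₂ = 8.29633
Σ(xᵢ − x̄)⁴ = 1098.8412 ⇒ m₄ = 156.97731
m₂² = 68.82903
g2 = m₄/m₂² − 3 = 2.28068 − 3 ≈ -0.719

-0.719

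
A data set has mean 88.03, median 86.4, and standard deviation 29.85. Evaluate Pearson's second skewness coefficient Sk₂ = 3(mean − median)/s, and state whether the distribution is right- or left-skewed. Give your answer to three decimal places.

0.164, right-skewed

Sk₂ = 3(88.03 − 86.4) / 29.85 = 3 × 1.6300 / 29.85
    = 4.8900 / 29.85 ≈ 0.164
Sk₂ > 0 ⇒ mean > median ⇒ right-skewed (positive skew).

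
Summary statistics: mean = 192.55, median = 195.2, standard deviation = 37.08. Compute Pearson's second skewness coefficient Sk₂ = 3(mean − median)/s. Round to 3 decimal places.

Sk₂ = 3(192.55 − 195.2) / 37.08 = 3 × -2.6500 / 37.08
    = -7.9500 / 37.08 ≈ -0.214

-0.214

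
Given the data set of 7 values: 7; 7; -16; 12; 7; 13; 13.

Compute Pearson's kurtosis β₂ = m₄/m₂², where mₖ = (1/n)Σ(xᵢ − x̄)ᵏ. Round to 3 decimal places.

4.467

x̄ = 6.1429
Σ(xᵢ − x̄)² = 620.8571 ⇒ m₂ = 88.69388
Σ(xᵢ − x̄)⁴ = 246000.4606 ⇒ m₄ = 35142.92295
m₂² = 7866.60392
β₂ = m₄/m₂² = 35142.92295 / 7866.60392 ≈ 4.467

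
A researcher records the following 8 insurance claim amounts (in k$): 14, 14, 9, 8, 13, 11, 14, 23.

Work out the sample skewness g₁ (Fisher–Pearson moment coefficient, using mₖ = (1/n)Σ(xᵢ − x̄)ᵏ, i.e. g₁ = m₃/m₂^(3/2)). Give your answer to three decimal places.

x̄ = (14 + 14 + 9 + 8 + 13 + 11 + 14 + 23) / 8 = 13.2500
deviations (xᵢ − x̄): 0.7500, 0.7500, -4.2500, -5.2500, -0.2500, -2.2500, 0.7500, 9.7500
Σ(xᵢ − x̄)² = 147.5000 ⇒ m₂ = 147.5000/8 = 18.43750
Σ(xᵢ − x̄)³ = 695.2500 ⇒ m₃ = 695.2500/8 = 86.90625
m₂^(3/2) = 18.43750^(1.5) = 79.16862
g₁ = m₃ / m₂^(3/2) = 86.90625 / 79.16862 ≈ 1.098

1.098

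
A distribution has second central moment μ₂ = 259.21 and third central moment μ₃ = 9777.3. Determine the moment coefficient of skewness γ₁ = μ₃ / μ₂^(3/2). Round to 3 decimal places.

σ = √μ₂ = √259.21 = 16.10000
σ³ = μ₂^(3/2) = 4173.28100
γ₁ = μ₃/σ³ = 9777.3 / 4173.28100 ≈ 2.343

2.343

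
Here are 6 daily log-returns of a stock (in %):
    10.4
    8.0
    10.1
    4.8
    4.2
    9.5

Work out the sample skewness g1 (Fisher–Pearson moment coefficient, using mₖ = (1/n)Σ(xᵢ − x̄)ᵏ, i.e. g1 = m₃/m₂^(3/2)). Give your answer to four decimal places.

-0.4658

x̄ = (10.4 + 8.0 + 10.1 + 4.8 + 4.2 + 9.5) / 6 = 7.8333
deviations (xᵢ − x̄): 2.5667, 0.1667, 2.2667, -3.0333, -3.6333, 1.6667
Σ(xᵢ − x̄)² = 36.9333 ⇒ m₂ = 36.9333/6 = 6.15556
Σ(xᵢ − x̄)³ = -42.6856 ⇒ m₃ = -42.6856/6 = -7.11426
m₂^(3/2) = 6.15556^(1.5) = 15.27217
g1 = m₃ / m₂^(3/2) = -7.11426 / 15.27217 ≈ -0.4658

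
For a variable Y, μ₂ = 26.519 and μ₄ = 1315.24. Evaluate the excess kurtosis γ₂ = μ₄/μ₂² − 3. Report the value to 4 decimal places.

μ₂² = 26.519² = 703.25736
μ₄/μ₂² = 1315.24 / 703.25736 = 1.87021
γ₂ = 1.87021 − 3 ≈ -1.1298

-1.1298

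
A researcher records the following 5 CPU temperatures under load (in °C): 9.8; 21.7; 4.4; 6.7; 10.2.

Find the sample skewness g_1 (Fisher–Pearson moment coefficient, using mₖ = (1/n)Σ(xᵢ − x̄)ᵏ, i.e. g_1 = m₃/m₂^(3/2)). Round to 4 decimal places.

1.0300

x̄ = (9.8 + 21.7 + 4.4 + 6.7 + 10.2) / 5 = 10.5600
deviations (xᵢ − x̄): -0.7600, 11.1400, -6.1600, -3.8600, -0.3600
Σ(xᵢ − x̄)² = 177.6520 ⇒ m₂ = 177.6520/5 = 35.53040
Σ(xᵢ − x̄)³ = 1090.7266 ⇒ m₃ = 1090.7266/5 = 218.14531
m₂^(3/2) = 35.53040^(1.5) = 211.78741
g_1 = m₃ / m₂^(3/2) = 218.14531 / 211.78741 ≈ 1.0300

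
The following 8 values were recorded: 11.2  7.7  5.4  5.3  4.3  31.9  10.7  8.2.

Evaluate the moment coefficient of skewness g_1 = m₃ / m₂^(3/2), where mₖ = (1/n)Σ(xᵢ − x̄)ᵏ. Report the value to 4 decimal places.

1.9280

x̄ = (11.2 + 7.7 + 5.4 + 5.3 + 4.3 + 31.9 + 10.7 + 8.2) / 8 = 10.5875
deviations (xᵢ − x̄): 0.6125, -2.8875, -5.1875, -5.2875, -6.2875, 21.3125, 0.1125, -2.3875
Σ(xᵢ − x̄)² = 563.0488 ⇒ m₂ = 563.0488/8 = 70.38109
Σ(xᵢ − x̄)³ = 9107.1833 ⇒ m₃ = 9107.1833/8 = 1138.39792
m₂^(3/2) = 70.38109^(1.5) = 590.45121
g_1 = m₃ / m₂^(3/2) = 1138.39792 / 590.45121 ≈ 1.9280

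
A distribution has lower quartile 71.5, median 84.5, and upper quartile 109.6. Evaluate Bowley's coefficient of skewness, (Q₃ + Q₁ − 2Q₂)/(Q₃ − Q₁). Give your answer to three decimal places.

numerator: Q₃ + Q₁ − 2Q₂ = 109.6 + 71.5 − 2×84.5 = 12.1000
denominator: Q₃ − Q₁ = 109.6 − 71.5 = 38.1000
Bowley skewness = 12.1000 / 38.1000 ≈ 0.318

0.318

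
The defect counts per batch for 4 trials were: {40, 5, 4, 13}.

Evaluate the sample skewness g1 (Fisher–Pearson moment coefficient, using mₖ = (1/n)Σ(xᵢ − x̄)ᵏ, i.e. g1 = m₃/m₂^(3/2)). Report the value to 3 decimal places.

x̄ = (40 + 5 + 4 + 13) / 4 = 15.5000
deviations (xᵢ − x̄): 24.5000, -10.5000, -11.5000, -2.5000
Σ(xᵢ − x̄)² = 849.0000 ⇒ m₂ = 849.0000/4 = 212.25000
Σ(xᵢ − x̄)³ = 12012.0000 ⇒ m₃ = 12012.0000/4 = 3003.00000
m₂^(3/2) = 212.25000^(1.5) = 3092.22828
g1 = m₃ / m₂^(3/2) = 3003.00000 / 3092.22828 ≈ 0.971

0.971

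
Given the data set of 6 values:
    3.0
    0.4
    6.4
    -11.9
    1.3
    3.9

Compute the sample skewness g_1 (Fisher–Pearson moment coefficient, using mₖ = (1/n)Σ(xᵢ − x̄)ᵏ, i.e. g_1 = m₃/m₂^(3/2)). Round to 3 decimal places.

-1.362

x̄ = (3.0 + 0.4 + 6.4 - 11.9 + 1.3 + 3.9) / 6 = 0.5167
deviations (xᵢ − x̄): 2.4833, -0.1167, 5.8833, -12.4167, 0.7833, 3.3833
Σ(xᵢ − x̄)² = 207.0283 ⇒ m₂ = 207.0283/6 = 34.50472
Σ(xᵢ − x̄)³ = -1656.1564 ⇒ m₃ = -1656.1564/6 = -276.02607
m₂^(3/2) = 34.50472^(1.5) = 202.68322
g_1 = m₃ / m₂^(3/2) = -276.02607 / 202.68322 ≈ -1.362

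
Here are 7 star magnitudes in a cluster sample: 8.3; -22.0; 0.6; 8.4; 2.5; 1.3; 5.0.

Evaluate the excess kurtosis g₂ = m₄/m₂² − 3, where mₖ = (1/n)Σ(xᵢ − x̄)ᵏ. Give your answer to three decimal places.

x̄ = 0.5857
Σ(xᵢ − x̄)² = 654.3486 ⇒ m₂ = 93.47837
Σ(xᵢ − x̄)⁴ = 267880.3443 ⇒ m₄ = 38268.62062
m₂² = 8738.20516
g₂ = m₄/m₂² − 3 = 4.37946 − 3 ≈ 1.379

1.379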